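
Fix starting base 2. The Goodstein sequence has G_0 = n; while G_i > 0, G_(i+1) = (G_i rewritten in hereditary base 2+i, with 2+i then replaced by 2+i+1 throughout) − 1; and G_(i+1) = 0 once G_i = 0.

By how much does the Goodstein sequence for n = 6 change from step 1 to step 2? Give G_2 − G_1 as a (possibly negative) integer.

228

(0) 6|_2 = 2^2 + 2 ↦ 3^3 + 3|_3 = 30 ⇒ 29
(1) 29|_3 = 3^3 + 2 ↦ 4^4 + 2|_4 = 258 ⇒ 257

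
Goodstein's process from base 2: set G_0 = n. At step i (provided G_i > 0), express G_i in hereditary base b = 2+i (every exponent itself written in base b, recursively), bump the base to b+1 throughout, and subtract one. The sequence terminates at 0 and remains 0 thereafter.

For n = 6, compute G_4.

step 0: 6 = 2^2 + 2; sub 3 for 2: 3^3 + 3; = 30; G_1 = 30−1 = 29
step 1: 29 = 3^3 + 2; sub 4 for 3: 4^4 + 2; = 258; G_2 = 258−1 = 257
step 2: 257 = 4^4 + 1; sub 5 for 4: 5^5 + 1; = 3126; G_3 = 3126−1 = 3125
step 3: 3125 = 5^5; sub 6 for 5: 6^6; = 46656; G_4 = 46656−1 = 46655
step 4: 46655 = 5·6^5 + 5·6^4 + 5·6^3 + 5·6^2 + 5·6 + 5; sub 7 for 6: 5·7^5 + 5·7^4 + 5·7^3 + 5·7^2 + 5·7 + 5; = 98040; G_5 = 98040−1 = 98039

46655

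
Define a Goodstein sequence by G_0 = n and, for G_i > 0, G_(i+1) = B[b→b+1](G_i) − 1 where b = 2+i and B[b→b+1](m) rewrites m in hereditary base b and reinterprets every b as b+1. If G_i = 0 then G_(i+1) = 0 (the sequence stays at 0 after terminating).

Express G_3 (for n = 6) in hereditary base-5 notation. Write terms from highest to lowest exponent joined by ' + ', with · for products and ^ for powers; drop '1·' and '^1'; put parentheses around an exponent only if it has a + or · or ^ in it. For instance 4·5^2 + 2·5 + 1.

step 0: 6 = 2^2 + 2; sub 3 for 2: 3^3 + 3; = 30; G_1 = 30−1 = 29
step 1: 29 = 3^3 + 2; sub 4 for 3: 4^4 + 2; = 258; G_2 = 258−1 = 257
step 2: 257 = 4^4 + 1; sub 5 for 4: 5^5 + 1; = 3126; G_3 = 3126−1 = 3125
step 3: 3125 = 5^5; sub 6 for 5: 6^6; = 46656; G_4 = 46656−1 = 46655

5^5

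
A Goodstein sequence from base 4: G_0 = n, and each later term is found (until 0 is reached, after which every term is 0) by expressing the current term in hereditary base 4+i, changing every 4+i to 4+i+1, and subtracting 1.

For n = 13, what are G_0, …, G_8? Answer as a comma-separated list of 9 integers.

13, 15, 17, 18, 19, 20, 21, 22, 23

i=0: 13 = 3·4 + 1 (b=4); 4→5: 3·5 + 1 = 16; 16−1 = 15
i=1: 15 = 3·5 (b=5); 5→6: 3·6 = 18; 18−1 = 17
i=2: 17 = 2·6 + 5 (b=6); 6→7: 2·7 + 5 = 19; 19−1 = 18
i=3: 18 = 2·7 + 4 (b=7); 7→8: 2·8 + 4 = 20; 20−1 = 19
i=4: 19 = 2·8 + 3 (b=8); 8→9: 2·9 + 3 = 21; 21−1 = 20
i=5: 20 = 2·9 + 2 (b=9); 9→10: 2·10 + 2 = 22; 22−1 = 21
i=6: 21 = 2·10 + 1 (b=10); 10→11: 2·11 + 1 = 23; 23−1 = 22
i=7: 22 = 2·11 (b=11); 11→12: 2·12 = 24; 24−1 = 23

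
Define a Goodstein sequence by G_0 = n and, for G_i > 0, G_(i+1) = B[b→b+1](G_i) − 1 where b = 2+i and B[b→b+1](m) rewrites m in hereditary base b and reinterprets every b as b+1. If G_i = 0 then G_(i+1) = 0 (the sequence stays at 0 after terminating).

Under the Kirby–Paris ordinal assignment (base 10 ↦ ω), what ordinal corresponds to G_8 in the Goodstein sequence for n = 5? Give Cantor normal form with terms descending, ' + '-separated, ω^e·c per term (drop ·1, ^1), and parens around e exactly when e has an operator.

ω^3·3 + ω^2·3 + ω·2 + 5

base 2: 5 = 2^2 + 1; at 3: 3^3 + 1 = 28; next = 27
base 3: 27 = 3^3; at 4: 4^4 = 256; next = 255
base 4: 255 = 3·4^3 + 3·4^2 + 3·4 + 3; at 5: 3·5^3 + 3·5^2 + 3·5 + 3 = 468; next = 467
base 5: 467 = 3·5^3 + 3·5^2 + 3·5 + 2; at 6: 3·6^3 + 3·6^2 + 3·6 + 2 = 776; next = 775
base 6: 775 = 3·6^3 + 3·6^2 + 3·6 + 1; at 7: 3·7^3 + 3·7^2 + 3·7 + 1 = 1198; next = 1197
base 7: 1197 = 3·7^3 + 3·7^2 + 3·7; at 8: 3·8^3 + 3·8^2 + 3·8 = 1752; next = 1751
base 8: 1751 = 3·8^3 + 3·8^2 + 2·8 + 7; at 9: 3·9^3 + 3·9^2 + 2·9 + 7 = 2455; next = 2454
base 9: 2454 = 3·9^3 + 3·9^2 + 2·9 + 6; at 10: 3·10^3 + 3·10^2 + 2·10 + 6 = 3326; next = 3325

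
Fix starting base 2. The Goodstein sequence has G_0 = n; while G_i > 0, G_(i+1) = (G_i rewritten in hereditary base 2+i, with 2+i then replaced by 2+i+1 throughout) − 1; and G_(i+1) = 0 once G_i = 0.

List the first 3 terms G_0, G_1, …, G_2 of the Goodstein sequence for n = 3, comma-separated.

i=0: 3 = 2 + 1 (b=2); 2→3: 3 + 1 = 4; 4−1 = 3
i=1: 3 = 3 (b=3); 3→4: 4 = 4; 4−1 = 3

3, 3, 3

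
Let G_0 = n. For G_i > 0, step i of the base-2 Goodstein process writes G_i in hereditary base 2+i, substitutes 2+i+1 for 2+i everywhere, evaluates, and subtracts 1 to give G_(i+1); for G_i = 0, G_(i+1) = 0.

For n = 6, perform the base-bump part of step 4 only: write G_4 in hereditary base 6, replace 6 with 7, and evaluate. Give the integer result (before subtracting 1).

base 2: 6 = 2^2 + 2; at 3: 3^3 + 3 = 30; next = 29
base 3: 29 = 3^3 + 2; at 4: 4^4 + 2 = 258; next = 257
base 4: 257 = 4^4 + 1; at 5: 5^5 + 1 = 3126; next = 3125
base 5: 3125 = 5^5; at 6: 6^6 = 46656; next = 46655
base 6: 46655 = 5·6^5 + 5·6^4 + 5·6^3 + 5·6^2 + 5·6 + 5; at 7: 5·7^5 + 5·7^4 + 5·7^3 + 5·7^2 + 5·7 + 5 = 98040; next = 98039

98040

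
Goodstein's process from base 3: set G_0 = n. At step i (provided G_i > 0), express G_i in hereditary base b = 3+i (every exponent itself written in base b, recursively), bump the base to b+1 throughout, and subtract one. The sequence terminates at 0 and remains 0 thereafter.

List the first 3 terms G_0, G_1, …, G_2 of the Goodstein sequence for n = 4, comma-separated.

4, 4, 4

base 3: 4 = 3 + 1; at 4: 4 + 1 = 5; next = 4
base 4: 4 = 4; at 5: 5 = 5; next = 4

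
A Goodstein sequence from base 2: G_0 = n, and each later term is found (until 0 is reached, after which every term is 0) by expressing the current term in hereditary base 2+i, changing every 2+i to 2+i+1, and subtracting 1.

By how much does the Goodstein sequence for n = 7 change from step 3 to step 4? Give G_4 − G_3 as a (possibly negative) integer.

7 —HB2→ 2^2 + 2 + 1 —bump→ 3^3 + 3 + 1 = 31 —(−1)→ 30
30 —HB3→ 3^3 + 3 —bump→ 4^4 + 4 = 260 —(−1)→ 259
259 —HB4→ 4^4 + 3 —bump→ 5^5 + 3 = 3128 —(−1)→ 3127
3127 —HB5→ 5^5 + 2 —bump→ 6^6 + 2 = 46658 —(−1)→ 46657

43530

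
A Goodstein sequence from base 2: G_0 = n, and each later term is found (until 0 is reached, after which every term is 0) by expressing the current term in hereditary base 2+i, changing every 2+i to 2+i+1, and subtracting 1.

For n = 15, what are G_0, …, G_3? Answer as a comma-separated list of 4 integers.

15, 111, 1283, 18752

base 2: 15 = 2^(2 + 1) + 2^2 + 2 + 1; at 3: 3^(3 + 1) + 3^3 + 3 + 1 = 112; next = 111
base 3: 111 = 3^(3 + 1) + 3^3 + 3; at 4: 4^(4 + 1) + 4^4 + 4 = 1284; next = 1283
base 4: 1283 = 4^(4 + 1) + 4^4 + 3; at 5: 5^(5 + 1) + 5^5 + 3 = 18753; next = 18752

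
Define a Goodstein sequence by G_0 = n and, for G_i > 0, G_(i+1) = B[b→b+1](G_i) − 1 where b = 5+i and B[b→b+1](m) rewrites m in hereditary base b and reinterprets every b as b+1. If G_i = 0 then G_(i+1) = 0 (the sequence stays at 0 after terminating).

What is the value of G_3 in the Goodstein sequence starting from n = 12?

15

base 5: 12 = 2·5 + 2; at 6: 2·6 + 2 = 14; next = 13
base 6: 13 = 2·6 + 1; at 7: 2·7 + 1 = 15; next = 14
base 7: 14 = 2·7; at 8: 2·8 = 16; next = 15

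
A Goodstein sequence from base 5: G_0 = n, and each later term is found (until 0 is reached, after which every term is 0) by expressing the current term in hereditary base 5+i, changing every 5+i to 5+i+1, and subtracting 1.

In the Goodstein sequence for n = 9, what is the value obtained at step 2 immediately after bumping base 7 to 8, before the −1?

10

G_0 = 9. HB_5(9) = 5 + 4. Bump = 10. G_1 = 9.
G_1 = 9. HB_6(9) = 6 + 3. Bump = 10. G_2 = 9.
G_2 = 9. HB_7(9) = 7 + 2. Bump = 10. G_3 = 9.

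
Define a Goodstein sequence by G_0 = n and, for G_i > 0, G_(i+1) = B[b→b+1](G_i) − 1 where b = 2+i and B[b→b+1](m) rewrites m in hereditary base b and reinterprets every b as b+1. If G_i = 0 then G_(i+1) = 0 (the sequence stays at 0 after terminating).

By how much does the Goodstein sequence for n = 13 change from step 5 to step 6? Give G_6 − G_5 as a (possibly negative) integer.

128453481

G_0 = 13. HB_2(13) = 2^(2 + 1) + 2^2 + 1. Bump = 109. G_1 = 108.
G_1 = 108. HB_3(108) = 3^(3 + 1) + 3^3. Bump = 1280. G_2 = 1279.
G_2 = 1279. HB_4(1279) = 4^(4 + 1) + 3·4^3 + 3·4^2 + 3·4 + 3. Bump = 16093. G_3 = 16092.
G_3 = 16092. HB_5(16092) = 5^(5 + 1) + 3·5^3 + 3·5^2 + 3·5 + 2. Bump = 280712. G_4 = 280711.
G_4 = 280711. HB_6(280711) = 6^(6 + 1) + 3·6^3 + 3·6^2 + 3·6 + 1. Bump = 5765999. G_5 = 5765998.
G_5 = 5765998. HB_7(5765998) = 7^(7 + 1) + 3·7^3 + 3·7^2 + 3·7. Bump = 134219480. G_6 = 134219479.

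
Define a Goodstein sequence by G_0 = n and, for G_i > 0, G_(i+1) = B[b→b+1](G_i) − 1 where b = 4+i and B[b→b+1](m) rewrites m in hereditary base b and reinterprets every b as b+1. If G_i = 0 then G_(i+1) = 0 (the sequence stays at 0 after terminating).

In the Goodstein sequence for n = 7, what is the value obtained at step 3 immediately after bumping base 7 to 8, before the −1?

8

7 —HB4→ 4 + 3 —bump→ 5 + 3 = 8 —(−1)→ 7
7 —HB5→ 5 + 2 —bump→ 6 + 2 = 8 —(−1)→ 7
7 —HB6→ 6 + 1 —bump→ 7 + 1 = 8 —(−1)→ 7
7 —HB7→ 7 —bump→ 8 = 8 —(−1)→ 7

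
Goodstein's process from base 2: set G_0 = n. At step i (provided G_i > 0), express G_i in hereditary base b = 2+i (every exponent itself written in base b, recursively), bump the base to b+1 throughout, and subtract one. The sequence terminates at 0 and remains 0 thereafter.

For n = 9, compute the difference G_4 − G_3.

130901

G_0=9  [base 2] 2^(2 + 1) + 1  →[2↦3]→  3^(3 + 1) + 1 = 82  −1 ⇒ G_1=81
G_1=81  [base 3] 3^(3 + 1)  →[3↦4]→  4^(4 + 1) = 1024  −1 ⇒ G_2=1023
G_2=1023  [base 4] 3·4^4 + 3·4^3 + 3·4^2 + 3·4 + 3  →[4↦5]→  3·5^5 + 3·5^3 + 3·5^2 + 3·5 + 3 = 9843  −1 ⇒ G_3=9842
G_3=9842  [base 5] 3·5^5 + 3·5^3 + 3·5^2 + 3·5 + 2  →[5↦6]→  3·6^6 + 3·6^3 + 3·6^2 + 3·6 + 2 = 140744  −1 ⇒ G_4=140743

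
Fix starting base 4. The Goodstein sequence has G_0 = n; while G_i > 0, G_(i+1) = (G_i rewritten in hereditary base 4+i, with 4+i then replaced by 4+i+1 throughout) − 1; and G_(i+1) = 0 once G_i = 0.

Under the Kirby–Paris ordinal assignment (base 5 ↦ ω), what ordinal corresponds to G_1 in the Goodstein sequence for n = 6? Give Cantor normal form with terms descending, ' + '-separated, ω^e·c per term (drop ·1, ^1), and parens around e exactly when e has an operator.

ω + 1

G_0=6  [base 4] 4 + 2  →[4↦5]→  5 + 2 = 7  −1 ⇒ G_1=6
G_1=6  [base 5] 5 + 1  →[5↦6]→  6 + 1 = 7  −1 ⇒ G_2=6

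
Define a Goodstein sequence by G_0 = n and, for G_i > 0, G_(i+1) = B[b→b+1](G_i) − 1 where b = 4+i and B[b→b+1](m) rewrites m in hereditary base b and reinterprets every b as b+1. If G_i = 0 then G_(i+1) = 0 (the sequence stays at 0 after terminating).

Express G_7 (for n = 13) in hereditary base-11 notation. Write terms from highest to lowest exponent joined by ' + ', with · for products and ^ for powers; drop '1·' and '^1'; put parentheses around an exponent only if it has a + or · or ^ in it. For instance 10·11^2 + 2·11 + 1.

base 4: 13 = 3·4 + 1; at 5: 3·5 + 1 = 16; next = 15
base 5: 15 = 3·5; at 6: 3·6 = 18; next = 17
base 6: 17 = 2·6 + 5; at 7: 2·7 + 5 = 19; next = 18
base 7: 18 = 2·7 + 4; at 8: 2·8 + 4 = 20; next = 19
base 8: 19 = 2·8 + 3; at 9: 2·9 + 3 = 21; next = 20
base 9: 20 = 2·9 + 2; at 10: 2·10 + 2 = 22; next = 21
base 10: 21 = 2·10 + 1; at 11: 2·11 + 1 = 23; next = 22

2·11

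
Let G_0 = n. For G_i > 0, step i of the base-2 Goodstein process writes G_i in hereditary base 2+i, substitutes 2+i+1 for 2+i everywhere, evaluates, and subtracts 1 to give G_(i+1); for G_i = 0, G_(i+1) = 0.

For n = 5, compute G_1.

[0] 5 ≡ 2^2 + 1 (base 2). Lift 3: 28. −1: 27.
[1] 27 ≡ 3^3 (base 3). Lift 4: 256. −1: 255.

27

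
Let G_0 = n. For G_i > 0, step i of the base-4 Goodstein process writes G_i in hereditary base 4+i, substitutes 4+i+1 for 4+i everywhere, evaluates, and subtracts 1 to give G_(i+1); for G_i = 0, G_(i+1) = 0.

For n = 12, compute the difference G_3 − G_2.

1

G_0=12  [base 4] 3·4  →[4↦5]→  3·5 = 15  −1 ⇒ G_1=14
G_1=14  [base 5] 2·5 + 4  →[5↦6]→  2·6 + 4 = 16  −1 ⇒ G_2=15
G_2=15  [base 6] 2·6 + 3  →[6↦7]→  2·7 + 3 = 17  −1 ⇒ G_3=16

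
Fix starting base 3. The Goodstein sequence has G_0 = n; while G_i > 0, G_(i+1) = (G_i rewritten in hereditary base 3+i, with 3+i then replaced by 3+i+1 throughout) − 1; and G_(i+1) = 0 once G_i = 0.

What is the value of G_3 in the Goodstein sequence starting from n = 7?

9

i=0: 7 = 2·3 + 1 (b=3); 3→4: 2·4 + 1 = 9; 9−1 = 8
i=1: 8 = 2·4 (b=4); 4→5: 2·5 = 10; 10−1 = 9
i=2: 9 = 5 + 4 (b=5); 5→6: 6 + 4 = 10; 10−1 = 9
i=3: 9 = 6 + 3 (b=6); 6→7: 7 + 3 = 10; 10−1 = 9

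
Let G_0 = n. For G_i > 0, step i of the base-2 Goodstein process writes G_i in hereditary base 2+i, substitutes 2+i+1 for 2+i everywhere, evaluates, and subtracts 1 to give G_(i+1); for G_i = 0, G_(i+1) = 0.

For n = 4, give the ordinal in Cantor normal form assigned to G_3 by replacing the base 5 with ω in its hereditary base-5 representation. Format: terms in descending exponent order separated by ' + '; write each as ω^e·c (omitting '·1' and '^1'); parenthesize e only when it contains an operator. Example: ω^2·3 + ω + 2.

ω^2·2 + ω·2

4 —HB2→ 2^2 —bump→ 3^3 = 27 —(−1)→ 26
26 —HB3→ 2·3^2 + 2·3 + 2 —bump→ 2·4^2 + 2·4 + 2 = 42 —(−1)→ 41
41 —HB4→ 2·4^2 + 2·4 + 1 —bump→ 2·5^2 + 2·5 + 1 = 61 —(−1)→ 60
60 —HB5→ 2·5^2 + 2·5 —bump→ 2·6^2 + 2·6 = 84 —(−1)→ 83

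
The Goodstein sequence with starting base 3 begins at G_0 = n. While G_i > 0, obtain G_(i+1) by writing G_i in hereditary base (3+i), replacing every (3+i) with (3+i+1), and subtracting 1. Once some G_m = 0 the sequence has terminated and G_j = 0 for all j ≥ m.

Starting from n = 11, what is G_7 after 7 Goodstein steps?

51

[0] 11 ≡ 3^2 + 2 (base 3). Lift 4: 18. −1: 17.
[1] 17 ≡ 4^2 + 1 (base 4). Lift 5: 26. −1: 25.
[2] 25 ≡ 5^2 (base 5). Lift 6: 36. −1: 35.
[3] 35 ≡ 5·6 + 5 (base 6). Lift 7: 40. −1: 39.
[4] 39 ≡ 5·7 + 4 (base 7). Lift 8: 44. −1: 43.
[5] 43 ≡ 5·8 + 3 (base 8). Lift 9: 48. −1: 47.
[6] 47 ≡ 5·9 + 2 (base 9). Lift 10: 52. −1: 51.
[7] 51 ≡ 5·10 + 1 (base 10). Lift 11: 56. −1: 55.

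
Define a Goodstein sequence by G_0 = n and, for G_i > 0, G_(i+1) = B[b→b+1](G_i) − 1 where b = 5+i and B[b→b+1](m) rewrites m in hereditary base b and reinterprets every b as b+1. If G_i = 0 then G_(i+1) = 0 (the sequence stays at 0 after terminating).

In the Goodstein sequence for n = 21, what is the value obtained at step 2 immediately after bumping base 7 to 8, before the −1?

i=0: 21 = 4·5 + 1 (b=5); 5→6: 4·6 + 1 = 25; 25−1 = 24
i=1: 24 = 4·6 (b=6); 6→7: 4·7 = 28; 28−1 = 27
i=2: 27 = 3·7 + 6 (b=7); 7→8: 3·8 + 6 = 30; 30−1 = 29

30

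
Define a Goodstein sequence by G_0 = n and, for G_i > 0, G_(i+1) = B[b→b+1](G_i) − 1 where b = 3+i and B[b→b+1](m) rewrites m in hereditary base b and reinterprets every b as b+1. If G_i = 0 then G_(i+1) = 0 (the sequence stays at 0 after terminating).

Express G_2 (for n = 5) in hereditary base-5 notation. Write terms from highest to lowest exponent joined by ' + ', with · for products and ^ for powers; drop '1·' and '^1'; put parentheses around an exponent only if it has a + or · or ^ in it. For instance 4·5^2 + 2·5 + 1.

5

(0) 5|_3 = 3 + 2 ↦ 4 + 2|_4 = 6 ⇒ 5
(1) 5|_4 = 4 + 1 ↦ 5 + 1|_5 = 6 ⇒ 5
(2) 5|_5 = 5 ↦ 6|_6 = 6 ⇒ 5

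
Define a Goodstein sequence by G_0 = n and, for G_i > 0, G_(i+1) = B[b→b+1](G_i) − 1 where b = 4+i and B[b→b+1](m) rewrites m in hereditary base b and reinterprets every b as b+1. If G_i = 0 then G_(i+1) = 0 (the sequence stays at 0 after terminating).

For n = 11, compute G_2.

[0] 11 ≡ 2·4 + 3 (base 4). Lift 5: 13. −1: 12.
[1] 12 ≡ 2·5 + 2 (base 5). Lift 6: 14. −1: 13.
[2] 13 ≡ 2·6 + 1 (base 6). Lift 7: 15. −1: 14.

13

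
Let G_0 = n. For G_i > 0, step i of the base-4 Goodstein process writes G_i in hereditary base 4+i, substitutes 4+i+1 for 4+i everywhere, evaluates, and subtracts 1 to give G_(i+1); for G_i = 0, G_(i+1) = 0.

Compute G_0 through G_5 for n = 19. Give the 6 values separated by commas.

19, 27, 37, 49, 63, 69

G_0 = 19. HB_4(19) = 4^2 + 3. Bump = 28. G_1 = 27.
G_1 = 27. HB_5(27) = 5^2 + 2. Bump = 38. G_2 = 37.
G_2 = 37. HB_6(37) = 6^2 + 1. Bump = 50. G_3 = 49.
G_3 = 49. HB_7(49) = 7^2. Bump = 64. G_4 = 63.
G_4 = 63. HB_8(63) = 7·8 + 7. Bump = 70. G_5 = 69.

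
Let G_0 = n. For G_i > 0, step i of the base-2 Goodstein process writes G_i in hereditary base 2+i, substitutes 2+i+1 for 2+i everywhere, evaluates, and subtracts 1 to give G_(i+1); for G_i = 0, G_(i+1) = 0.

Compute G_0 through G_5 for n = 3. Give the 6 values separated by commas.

3, 3, 3, 2, 1, 0

(0) 3|_2 = 2 + 1 ↦ 3 + 1|_3 = 4 ⇒ 3
(1) 3|_3 = 3 ↦ 4|_4 = 4 ⇒ 3
(2) 3|_4 = 3 ↦ 3|_5 = 3 ⇒ 2
(3) 2|_5 = 2 ↦ 2|_6 = 2 ⇒ 1
(4) 1|_6 = 1 ↦ 1|_7 = 1 ⇒ 0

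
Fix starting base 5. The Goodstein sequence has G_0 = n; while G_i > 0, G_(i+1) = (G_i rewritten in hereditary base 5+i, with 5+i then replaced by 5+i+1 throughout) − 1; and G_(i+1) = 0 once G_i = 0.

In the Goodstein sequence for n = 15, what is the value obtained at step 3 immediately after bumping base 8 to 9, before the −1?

21

step 0: 15 = 3·5; sub 6 for 5: 3·6; = 18; G_1 = 18−1 = 17
step 1: 17 = 2·6 + 5; sub 7 for 6: 2·7 + 5; = 19; G_2 = 19−1 = 18
step 2: 18 = 2·7 + 4; sub 8 for 7: 2·8 + 4; = 20; G_3 = 20−1 = 19
step 3: 19 = 2·8 + 3; sub 9 for 8: 2·9 + 3; = 21; G_4 = 21−1 = 20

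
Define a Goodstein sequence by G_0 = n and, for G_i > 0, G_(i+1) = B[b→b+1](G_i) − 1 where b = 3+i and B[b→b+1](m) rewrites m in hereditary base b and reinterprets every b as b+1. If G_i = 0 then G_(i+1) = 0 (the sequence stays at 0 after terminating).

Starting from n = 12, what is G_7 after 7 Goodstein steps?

i=0: 12 = 3^2 + 3 (b=3); 3→4: 4^2 + 4 = 20; 20−1 = 19
i=1: 19 = 4^2 + 3 (b=4); 4→5: 5^2 + 3 = 28; 28−1 = 27
i=2: 27 = 5^2 + 2 (b=5); 5→6: 6^2 + 2 = 38; 38−1 = 37
i=3: 37 = 6^2 + 1 (b=6); 6→7: 7^2 + 1 = 50; 50−1 = 49
i=4: 49 = 7^2 (b=7); 7→8: 8^2 = 64; 64−1 = 63
i=5: 63 = 7·8 + 7 (b=8); 8→9: 7·9 + 7 = 70; 70−1 = 69
i=6: 69 = 7·9 + 6 (b=9); 9→10: 7·10 + 6 = 76; 76−1 = 75
i=7: 75 = 7·10 + 5 (b=10); 10→11: 7·11 + 5 = 82; 82−1 = 81

75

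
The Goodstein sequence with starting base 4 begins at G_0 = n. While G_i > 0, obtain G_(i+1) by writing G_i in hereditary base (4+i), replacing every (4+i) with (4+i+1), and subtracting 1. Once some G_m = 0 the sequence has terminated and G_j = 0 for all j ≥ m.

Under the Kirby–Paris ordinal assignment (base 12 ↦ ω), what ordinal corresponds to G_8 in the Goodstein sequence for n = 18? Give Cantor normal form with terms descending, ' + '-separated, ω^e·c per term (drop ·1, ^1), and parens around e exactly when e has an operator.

G_0 = 18. HB_4(18) = 4^2 + 2. Bump = 27. G_1 = 26.
G_1 = 26. HB_5(26) = 5^2 + 1. Bump = 37. G_2 = 36.
G_2 = 36. HB_6(36) = 6^2. Bump = 49. G_3 = 48.
G_3 = 48. HB_7(48) = 6·7 + 6. Bump = 54. G_4 = 53.
G_4 = 53. HB_8(53) = 6·8 + 5. Bump = 59. G_5 = 58.
G_5 = 58. HB_9(58) = 6·9 + 4. Bump = 64. G_6 = 63.
G_6 = 63. HB_10(63) = 6·10 + 3. Bump = 69. G_7 = 68.
G_7 = 68. HB_11(68) = 6·11 + 2. Bump = 74. G_8 = 73.
G_8 = 73. HB_12(73) = 6·12 + 1. Bump = 79. G_9 = 78.

ω·6 + 1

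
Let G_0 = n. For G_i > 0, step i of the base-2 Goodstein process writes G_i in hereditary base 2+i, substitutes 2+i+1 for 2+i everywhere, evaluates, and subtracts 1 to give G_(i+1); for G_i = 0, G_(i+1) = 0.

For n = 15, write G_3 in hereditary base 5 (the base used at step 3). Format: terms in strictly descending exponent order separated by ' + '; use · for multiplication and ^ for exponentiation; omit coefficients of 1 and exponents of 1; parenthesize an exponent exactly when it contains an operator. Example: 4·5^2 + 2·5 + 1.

(0) 15|_2 = 2^(2 + 1) + 2^2 + 2 + 1 ↦ 3^(3 + 1) + 3^3 + 3 + 1|_3 = 112 ⇒ 111
(1) 111|_3 = 3^(3 + 1) + 3^3 + 3 ↦ 4^(4 + 1) + 4^4 + 4|_4 = 1284 ⇒ 1283
(2) 1283|_4 = 4^(4 + 1) + 4^4 + 3 ↦ 5^(5 + 1) + 5^5 + 3|_5 = 18753 ⇒ 18752

5^(5 + 1) + 5^5 + 2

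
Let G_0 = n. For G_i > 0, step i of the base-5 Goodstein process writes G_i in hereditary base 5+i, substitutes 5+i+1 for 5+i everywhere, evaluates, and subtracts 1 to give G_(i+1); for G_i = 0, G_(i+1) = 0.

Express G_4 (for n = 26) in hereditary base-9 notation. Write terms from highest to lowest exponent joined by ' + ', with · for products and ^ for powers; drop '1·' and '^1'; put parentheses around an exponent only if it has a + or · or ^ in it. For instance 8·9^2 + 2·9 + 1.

26 —HB5→ 5^2 + 1 —bump→ 6^2 + 1 = 37 —(−1)→ 36
36 —HB6→ 6^2 —bump→ 7^2 = 49 —(−1)→ 48
48 —HB7→ 6·7 + 6 —bump→ 6·8 + 6 = 54 —(−1)→ 53
53 —HB8→ 6·8 + 5 —bump→ 6·9 + 5 = 59 —(−1)→ 58
58 —HB9→ 6·9 + 4 —bump→ 6·10 + 4 = 64 —(−1)→ 63

6·9 + 4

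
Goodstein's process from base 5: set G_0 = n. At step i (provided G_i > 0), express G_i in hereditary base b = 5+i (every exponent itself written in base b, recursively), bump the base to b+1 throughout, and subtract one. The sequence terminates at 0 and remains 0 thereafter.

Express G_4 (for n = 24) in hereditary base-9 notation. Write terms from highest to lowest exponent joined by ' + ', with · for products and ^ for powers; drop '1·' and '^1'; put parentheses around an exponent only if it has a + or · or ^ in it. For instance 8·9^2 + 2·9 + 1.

i=0: 24 = 4·5 + 4 (b=5); 5→6: 4·6 + 4 = 28; 28−1 = 27
i=1: 27 = 4·6 + 3 (b=6); 6→7: 4·7 + 3 = 31; 31−1 = 30
i=2: 30 = 4·7 + 2 (b=7); 7→8: 4·8 + 2 = 34; 34−1 = 33
i=3: 33 = 4·8 + 1 (b=8); 8→9: 4·9 + 1 = 37; 37−1 = 36
i=4: 36 = 4·9 (b=9); 9→10: 4·10 = 40; 40−1 = 39

4·9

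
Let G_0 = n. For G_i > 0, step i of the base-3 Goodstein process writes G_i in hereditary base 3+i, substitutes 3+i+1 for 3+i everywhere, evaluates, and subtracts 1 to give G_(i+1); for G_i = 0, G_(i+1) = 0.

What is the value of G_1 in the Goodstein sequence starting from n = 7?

8

7 —HB3→ 2·3 + 1 —bump→ 2·4 + 1 = 9 —(−1)→ 8
8 —HB4→ 2·4 —bump→ 2·5 = 10 —(−1)→ 9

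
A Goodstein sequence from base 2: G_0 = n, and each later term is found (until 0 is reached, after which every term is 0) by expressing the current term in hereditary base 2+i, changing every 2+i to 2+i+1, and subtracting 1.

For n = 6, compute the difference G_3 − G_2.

base 2: 6 = 2^2 + 2; at 3: 3^3 + 3 = 30; next = 29
base 3: 29 = 3^3 + 2; at 4: 4^4 + 2 = 258; next = 257
base 4: 257 = 4^4 + 1; at 5: 5^5 + 1 = 3126; next = 3125

2868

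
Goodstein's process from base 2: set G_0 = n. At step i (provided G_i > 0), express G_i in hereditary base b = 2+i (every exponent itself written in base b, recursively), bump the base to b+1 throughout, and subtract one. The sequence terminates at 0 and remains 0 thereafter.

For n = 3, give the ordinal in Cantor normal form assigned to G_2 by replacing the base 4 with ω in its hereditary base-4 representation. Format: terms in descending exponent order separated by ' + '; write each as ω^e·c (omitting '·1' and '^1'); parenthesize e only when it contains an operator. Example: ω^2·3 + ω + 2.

3

3 —HB2→ 2 + 1 —bump→ 3 + 1 = 4 —(−1)→ 3
3 —HB3→ 3 —bump→ 4 = 4 —(−1)→ 3
3 —HB4→ 3 —bump→ 3 = 3 —(−1)→ 2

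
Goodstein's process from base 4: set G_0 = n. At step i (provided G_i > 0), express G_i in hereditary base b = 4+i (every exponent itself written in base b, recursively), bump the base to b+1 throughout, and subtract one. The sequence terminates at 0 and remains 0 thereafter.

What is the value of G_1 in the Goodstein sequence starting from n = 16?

16 —HB4→ 4^2 —bump→ 5^2 = 25 —(−1)→ 24
24 —HB5→ 4·5 + 4 —bump→ 4·6 + 4 = 28 —(−1)→ 27

24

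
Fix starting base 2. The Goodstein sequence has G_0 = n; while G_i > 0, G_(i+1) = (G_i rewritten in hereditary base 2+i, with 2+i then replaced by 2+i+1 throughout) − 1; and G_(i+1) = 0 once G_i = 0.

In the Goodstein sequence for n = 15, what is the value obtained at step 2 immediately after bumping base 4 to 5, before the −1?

15 —HB2→ 2^(2 + 1) + 2^2 + 2 + 1 —bump→ 3^(3 + 1) + 3^3 + 3 + 1 = 112 —(−1)→ 111
111 —HB3→ 3^(3 + 1) + 3^3 + 3 —bump→ 4^(4 + 1) + 4^4 + 4 = 1284 —(−1)→ 1283
1283 —HB4→ 4^(4 + 1) + 4^4 + 3 —bump→ 5^(5 + 1) + 5^5 + 3 = 18753 —(−1)→ 18752

18753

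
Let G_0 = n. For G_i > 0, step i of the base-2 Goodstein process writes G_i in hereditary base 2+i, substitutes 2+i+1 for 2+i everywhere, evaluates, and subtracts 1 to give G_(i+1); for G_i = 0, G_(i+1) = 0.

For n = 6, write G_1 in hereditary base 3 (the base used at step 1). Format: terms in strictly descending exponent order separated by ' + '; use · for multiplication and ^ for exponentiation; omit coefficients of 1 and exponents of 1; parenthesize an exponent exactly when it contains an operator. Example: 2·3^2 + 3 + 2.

3^3 + 2

G_0 = 6. HB_2(6) = 2^2 + 2. Bump = 30. G_1 = 29.
G_1 = 29. HB_3(29) = 3^3 + 2. Bump = 258. G_2 = 257.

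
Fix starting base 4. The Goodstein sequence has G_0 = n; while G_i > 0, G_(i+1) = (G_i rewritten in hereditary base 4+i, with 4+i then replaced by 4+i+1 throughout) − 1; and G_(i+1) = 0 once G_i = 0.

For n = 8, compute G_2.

(0) 8|_4 = 2·4 ↦ 2·5|_5 = 10 ⇒ 9
(1) 9|_5 = 5 + 4 ↦ 6 + 4|_6 = 10 ⇒ 9
(2) 9|_6 = 6 + 3 ↦ 7 + 3|_7 = 10 ⇒ 9

9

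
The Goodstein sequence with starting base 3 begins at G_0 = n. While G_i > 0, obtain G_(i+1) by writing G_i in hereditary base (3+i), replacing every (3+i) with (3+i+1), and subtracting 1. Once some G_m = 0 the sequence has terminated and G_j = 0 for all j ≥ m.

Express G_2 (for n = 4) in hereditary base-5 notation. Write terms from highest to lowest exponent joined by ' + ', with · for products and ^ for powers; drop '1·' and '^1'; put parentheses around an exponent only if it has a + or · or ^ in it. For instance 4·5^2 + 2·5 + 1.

G_0=4  [base 3] 3 + 1  →[3↦4]→  4 + 1 = 5  −1 ⇒ G_1=4
G_1=4  [base 4] 4  →[4↦5]→  5 = 5  −1 ⇒ G_2=4
G_2=4  [base 5] 4  →[5↦6]→  4 = 4  −1 ⇒ G_3=3

4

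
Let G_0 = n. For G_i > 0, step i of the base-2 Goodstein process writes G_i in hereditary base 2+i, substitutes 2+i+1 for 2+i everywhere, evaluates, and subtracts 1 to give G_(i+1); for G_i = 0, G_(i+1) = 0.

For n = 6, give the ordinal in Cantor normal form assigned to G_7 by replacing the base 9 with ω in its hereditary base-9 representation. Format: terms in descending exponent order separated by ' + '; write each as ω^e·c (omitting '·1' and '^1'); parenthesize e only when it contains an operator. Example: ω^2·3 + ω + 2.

ω^5·5 + ω^4·5 + ω^3·5 + ω^2·5 + ω·5 + 2

base 2: 6 = 2^2 + 2; at 3: 3^3 + 3 = 30; next = 29
base 3: 29 = 3^3 + 2; at 4: 4^4 + 2 = 258; next = 257
base 4: 257 = 4^4 + 1; at 5: 5^5 + 1 = 3126; next = 3125
base 5: 3125 = 5^5; at 6: 6^6 = 46656; next = 46655
base 6: 46655 = 5·6^5 + 5·6^4 + 5·6^3 + 5·6^2 + 5·6 + 5; at 7: 5·7^5 + 5·7^4 + 5·7^3 + 5·7^2 + 5·7 + 5 = 98040; next = 98039
base 7: 98039 = 5·7^5 + 5·7^4 + 5·7^3 + 5·7^2 + 5·7 + 4; at 8: 5·8^5 + 5·8^4 + 5·8^3 + 5·8^2 + 5·8 + 4 = 187244; next = 187243
base 8: 187243 = 5·8^5 + 5·8^4 + 5·8^3 + 5·8^2 + 5·8 + 3; at 9: 5·9^5 + 5·9^4 + 5·9^3 + 5·9^2 + 5·9 + 3 = 332148; next = 332147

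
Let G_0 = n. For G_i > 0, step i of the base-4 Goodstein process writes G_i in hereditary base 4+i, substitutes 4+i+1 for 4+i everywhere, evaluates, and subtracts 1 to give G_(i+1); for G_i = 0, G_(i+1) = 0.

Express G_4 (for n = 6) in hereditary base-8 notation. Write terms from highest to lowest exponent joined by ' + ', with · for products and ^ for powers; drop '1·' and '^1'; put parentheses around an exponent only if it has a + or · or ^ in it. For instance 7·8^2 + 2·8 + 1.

[0] 6 ≡ 4 + 2 (base 4). Lift 5: 7. −1: 6.
[1] 6 ≡ 5 + 1 (base 5). Lift 6: 7. −1: 6.
[2] 6 ≡ 6 (base 6). Lift 7: 7. −1: 6.
[3] 6 ≡ 6 (base 7). Lift 8: 6. −1: 5.
[4] 5 ≡ 5 (base 8). Lift 9: 5. −1: 4.

5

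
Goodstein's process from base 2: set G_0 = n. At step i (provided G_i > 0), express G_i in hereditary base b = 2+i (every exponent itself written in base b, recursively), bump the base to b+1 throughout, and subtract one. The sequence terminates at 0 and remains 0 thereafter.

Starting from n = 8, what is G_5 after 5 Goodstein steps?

1647195

G_0=8  [base 2] 2^(2 + 1)  →[2↦3]→  3^(3 + 1) = 81  −1 ⇒ G_1=80
G_1=80  [base 3] 2·3^3 + 2·3^2 + 2·3 + 2  →[3↦4]→  2·4^4 + 2·4^2 + 2·4 + 2 = 554  −1 ⇒ G_2=553
G_2=553  [base 4] 2·4^4 + 2·4^2 + 2·4 + 1  →[4↦5]→  2·5^5 + 2·5^2 + 2·5 + 1 = 6311  −1 ⇒ G_3=6310
G_3=6310  [base 5] 2·5^5 + 2·5^2 + 2·5  →[5↦6]→  2·6^6 + 2·6^2 + 2·6 = 93396  −1 ⇒ G_4=93395
G_4=93395  [base 6] 2·6^6 + 2·6^2 + 6 + 5  →[6↦7]→  2·7^7 + 2·7^2 + 7 + 5 = 1647196  −1 ⇒ G_5=1647195
G_5=1647195  [base 7] 2·7^7 + 2·7^2 + 7 + 4  →[7↦8]→  2·8^8 + 2·8^2 + 8 + 4 = 33554572  −1 ⇒ G_6=33554571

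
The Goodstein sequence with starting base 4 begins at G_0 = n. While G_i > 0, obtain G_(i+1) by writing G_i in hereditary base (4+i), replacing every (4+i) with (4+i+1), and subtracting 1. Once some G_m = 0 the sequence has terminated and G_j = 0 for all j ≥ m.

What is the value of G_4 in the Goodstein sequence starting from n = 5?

3

i=0: 5 = 4 + 1 (b=4); 4→5: 5 + 1 = 6; 6−1 = 5
i=1: 5 = 5 (b=5); 5→6: 6 = 6; 6−1 = 5
i=2: 5 = 5 (b=6); 6→7: 5 = 5; 5−1 = 4
i=3: 4 = 4 (b=7); 7→8: 4 = 4; 4−1 = 3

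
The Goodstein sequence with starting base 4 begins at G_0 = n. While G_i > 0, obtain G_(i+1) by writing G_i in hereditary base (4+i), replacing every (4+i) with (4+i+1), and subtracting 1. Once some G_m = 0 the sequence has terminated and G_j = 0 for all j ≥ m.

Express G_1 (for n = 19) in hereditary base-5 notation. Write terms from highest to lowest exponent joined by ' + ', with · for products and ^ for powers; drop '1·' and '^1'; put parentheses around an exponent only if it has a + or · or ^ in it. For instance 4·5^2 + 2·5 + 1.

i=0: 19 = 4^2 + 3 (b=4); 4→5: 5^2 + 3 = 28; 28−1 = 27
i=1: 27 = 5^2 + 2 (b=5); 5→6: 6^2 + 2 = 38; 38−1 = 37

5^2 + 2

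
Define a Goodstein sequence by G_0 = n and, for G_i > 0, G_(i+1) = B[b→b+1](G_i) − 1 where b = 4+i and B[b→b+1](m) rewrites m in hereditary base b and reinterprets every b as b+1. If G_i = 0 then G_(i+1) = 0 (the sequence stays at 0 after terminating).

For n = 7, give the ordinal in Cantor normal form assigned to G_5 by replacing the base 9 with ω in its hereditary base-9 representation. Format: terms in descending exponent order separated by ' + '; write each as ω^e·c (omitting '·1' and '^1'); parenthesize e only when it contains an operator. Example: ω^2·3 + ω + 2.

step 0: 7 = 4 + 3; sub 5 for 4: 5 + 3; = 8; G_1 = 8−1 = 7
step 1: 7 = 5 + 2; sub 6 for 5: 6 + 2; = 8; G_2 = 8−1 = 7
step 2: 7 = 6 + 1; sub 7 for 6: 7 + 1; = 8; G_3 = 8−1 = 7
step 3: 7 = 7; sub 8 for 7: 8; = 8; G_4 = 8−1 = 7
step 4: 7 = 7; sub 9 for 8: 7; = 7; G_5 = 7−1 = 6

6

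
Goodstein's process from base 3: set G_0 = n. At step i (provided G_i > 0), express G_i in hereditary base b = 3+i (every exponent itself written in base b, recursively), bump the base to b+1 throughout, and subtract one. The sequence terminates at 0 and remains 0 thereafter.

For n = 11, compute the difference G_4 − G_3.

4

G_0 = 11. HB_3(11) = 3^2 + 2. Bump = 18. G_1 = 17.
G_1 = 17. HB_4(17) = 4^2 + 1. Bump = 26. G_2 = 25.
G_2 = 25. HB_5(25) = 5^2. Bump = 36. G_3 = 35.
G_3 = 35. HB_6(35) = 5·6 + 5. Bump = 40. G_4 = 39.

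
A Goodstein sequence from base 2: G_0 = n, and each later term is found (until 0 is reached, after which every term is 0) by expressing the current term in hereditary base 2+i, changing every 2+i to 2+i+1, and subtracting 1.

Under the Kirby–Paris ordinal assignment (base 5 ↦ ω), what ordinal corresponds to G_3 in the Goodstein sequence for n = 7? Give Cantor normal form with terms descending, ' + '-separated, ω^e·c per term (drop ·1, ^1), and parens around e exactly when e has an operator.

7 —HB2→ 2^2 + 2 + 1 —bump→ 3^3 + 3 + 1 = 31 —(−1)→ 30
30 —HB3→ 3^3 + 3 —bump→ 4^4 + 4 = 260 —(−1)→ 259
259 —HB4→ 4^4 + 3 —bump→ 5^5 + 3 = 3128 —(−1)→ 3127
3127 —HB5→ 5^5 + 2 —bump→ 6^6 + 2 = 46658 —(−1)→ 46657

ω^ω + 2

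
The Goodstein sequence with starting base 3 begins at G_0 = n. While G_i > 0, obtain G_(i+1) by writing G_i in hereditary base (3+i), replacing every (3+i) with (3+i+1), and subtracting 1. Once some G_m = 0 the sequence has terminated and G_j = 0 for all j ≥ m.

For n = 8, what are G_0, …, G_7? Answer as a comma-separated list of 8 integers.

i=0: 8 = 2·3 + 2 (b=3); 3→4: 2·4 + 2 = 10; 10−1 = 9
i=1: 9 = 2·4 + 1 (b=4); 4→5: 2·5 + 1 = 11; 11−1 = 10
i=2: 10 = 2·5 (b=5); 5→6: 2·6 = 12; 12−1 = 11
i=3: 11 = 6 + 5 (b=6); 6→7: 7 + 5 = 12; 12−1 = 11
i=4: 11 = 7 + 4 (b=7); 7→8: 8 + 4 = 12; 12−1 = 11
i=5: 11 = 8 + 3 (b=8); 8→9: 9 + 3 = 12; 12−1 = 11
i=6: 11 = 9 + 2 (b=9); 9→10: 10 + 2 = 12; 12−1 = 11

8, 9, 10, 11, 11, 11, 11, 11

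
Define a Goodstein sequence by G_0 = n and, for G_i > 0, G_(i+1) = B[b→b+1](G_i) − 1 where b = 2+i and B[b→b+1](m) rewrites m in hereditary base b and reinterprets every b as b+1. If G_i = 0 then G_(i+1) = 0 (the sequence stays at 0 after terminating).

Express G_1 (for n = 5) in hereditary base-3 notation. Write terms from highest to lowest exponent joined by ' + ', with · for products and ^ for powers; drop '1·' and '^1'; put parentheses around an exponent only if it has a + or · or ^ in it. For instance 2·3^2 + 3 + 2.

3^3

(0) 5|_2 = 2^2 + 1 ↦ 3^3 + 1|_3 = 28 ⇒ 27
(1) 27|_3 = 3^3 ↦ 4^4|_4 = 256 ⇒ 255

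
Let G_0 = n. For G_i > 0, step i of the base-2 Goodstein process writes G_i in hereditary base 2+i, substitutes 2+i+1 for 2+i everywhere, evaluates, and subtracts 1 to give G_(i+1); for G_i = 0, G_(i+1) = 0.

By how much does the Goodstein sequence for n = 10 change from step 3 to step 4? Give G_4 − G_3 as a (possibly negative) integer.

264310

(0) 10|_2 = 2^(2 + 1) + 2 ↦ 3^(3 + 1) + 3|_3 = 84 ⇒ 83
(1) 83|_3 = 3^(3 + 1) + 2 ↦ 4^(4 + 1) + 2|_4 = 1026 ⇒ 1025
(2) 1025|_4 = 4^(4 + 1) + 1 ↦ 5^(5 + 1) + 1|_5 = 15626 ⇒ 15625
(3) 15625|_5 = 5^(5 + 1) ↦ 6^(6 + 1)|_6 = 279936 ⇒ 279935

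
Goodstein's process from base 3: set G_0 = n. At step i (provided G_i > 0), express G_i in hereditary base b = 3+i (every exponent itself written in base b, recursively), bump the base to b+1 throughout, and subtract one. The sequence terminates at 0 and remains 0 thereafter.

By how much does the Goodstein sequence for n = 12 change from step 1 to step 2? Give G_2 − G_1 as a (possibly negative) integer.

8

G_0 = 12. HB_3(12) = 3^2 + 3. Bump = 20. G_1 = 19.
G_1 = 19. HB_4(19) = 4^2 + 3. Bump = 28. G_2 = 27.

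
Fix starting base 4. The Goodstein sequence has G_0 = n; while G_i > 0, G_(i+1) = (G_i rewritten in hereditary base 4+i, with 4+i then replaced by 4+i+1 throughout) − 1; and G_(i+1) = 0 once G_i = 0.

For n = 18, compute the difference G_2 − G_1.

10

step 0: 18 = 4^2 + 2; sub 5 for 4: 5^2 + 2; = 27; G_1 = 27−1 = 26
step 1: 26 = 5^2 + 1; sub 6 for 5: 6^2 + 1; = 37; G_2 = 37−1 = 36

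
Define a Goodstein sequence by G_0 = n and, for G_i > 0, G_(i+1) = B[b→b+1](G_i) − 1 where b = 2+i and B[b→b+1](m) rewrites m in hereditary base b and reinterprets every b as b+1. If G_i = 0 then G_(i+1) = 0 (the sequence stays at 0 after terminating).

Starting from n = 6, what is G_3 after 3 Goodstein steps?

3125

6 —HB2→ 2^2 + 2 —bump→ 3^3 + 3 = 30 —(−1)→ 29
29 —HB3→ 3^3 + 2 —bump→ 4^4 + 2 = 258 —(−1)→ 257
257 —HB4→ 4^4 + 1 —bump→ 5^5 + 1 = 3126 —(−1)→ 3125
3125 —HB5→ 5^5 —bump→ 6^6 = 46656 —(−1)→ 46655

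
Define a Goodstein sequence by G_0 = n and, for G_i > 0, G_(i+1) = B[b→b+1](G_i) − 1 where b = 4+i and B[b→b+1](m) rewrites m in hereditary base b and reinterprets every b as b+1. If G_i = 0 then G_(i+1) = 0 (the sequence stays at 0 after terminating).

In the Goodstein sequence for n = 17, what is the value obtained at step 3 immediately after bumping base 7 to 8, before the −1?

step 0: 17 = 4^2 + 1; sub 5 for 4: 5^2 + 1; = 26; G_1 = 26−1 = 25
step 1: 25 = 5^2; sub 6 for 5: 6^2; = 36; G_2 = 36−1 = 35
step 2: 35 = 5·6 + 5; sub 7 for 6: 5·7 + 5; = 40; G_3 = 40−1 = 39
step 3: 39 = 5·7 + 4; sub 8 for 7: 5·8 + 4; = 44; G_4 = 44−1 = 43

44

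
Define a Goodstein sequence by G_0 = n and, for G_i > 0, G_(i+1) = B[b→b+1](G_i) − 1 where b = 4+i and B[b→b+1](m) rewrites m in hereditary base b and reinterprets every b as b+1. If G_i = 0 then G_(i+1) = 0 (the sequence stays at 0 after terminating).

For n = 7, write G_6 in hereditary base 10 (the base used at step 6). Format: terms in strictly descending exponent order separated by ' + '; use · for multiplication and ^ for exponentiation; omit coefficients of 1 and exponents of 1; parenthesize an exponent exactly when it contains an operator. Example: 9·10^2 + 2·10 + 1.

i=0: 7 = 4 + 3 (b=4); 4→5: 5 + 3 = 8; 8−1 = 7
i=1: 7 = 5 + 2 (b=5); 5→6: 6 + 2 = 8; 8−1 = 7
i=2: 7 = 6 + 1 (b=6); 6→7: 7 + 1 = 8; 8−1 = 7
i=3: 7 = 7 (b=7); 7→8: 8 = 8; 8−1 = 7
i=4: 7 = 7 (b=8); 8→9: 7 = 7; 7−1 = 6
i=5: 6 = 6 (b=9); 9→10: 6 = 6; 6−1 = 5
i=6: 5 = 5 (b=10); 10→11: 5 = 5; 5−1 = 4

5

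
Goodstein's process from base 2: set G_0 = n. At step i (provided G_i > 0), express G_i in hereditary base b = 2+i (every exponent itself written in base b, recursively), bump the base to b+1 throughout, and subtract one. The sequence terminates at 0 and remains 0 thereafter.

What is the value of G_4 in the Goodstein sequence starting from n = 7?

46657

G_0=7  [base 2] 2^2 + 2 + 1  →[2↦3]→  3^3 + 3 + 1 = 31  −1 ⇒ G_1=30
G_1=30  [base 3] 3^3 + 3  →[3↦4]→  4^4 + 4 = 260  −1 ⇒ G_2=259
G_2=259  [base 4] 4^4 + 3  →[4↦5]→  5^5 + 3 = 3128  −1 ⇒ G_3=3127
G_3=3127  [base 5] 5^5 + 2  →[5↦6]→  6^6 + 2 = 46658  −1 ⇒ G_4=46657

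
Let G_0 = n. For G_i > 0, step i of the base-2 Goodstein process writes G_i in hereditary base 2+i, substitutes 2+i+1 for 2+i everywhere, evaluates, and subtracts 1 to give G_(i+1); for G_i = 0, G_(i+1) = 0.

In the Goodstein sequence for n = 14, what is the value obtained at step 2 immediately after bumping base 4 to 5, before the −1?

i=0: 14 = 2^(2 + 1) + 2^2 + 2 (b=2); 2→3: 3^(3 + 1) + 3^3 + 3 = 111; 111−1 = 110
i=1: 110 = 3^(3 + 1) + 3^3 + 2 (b=3); 3→4: 4^(4 + 1) + 4^4 + 2 = 1282; 1282−1 = 1281
i=2: 1281 = 4^(4 + 1) + 4^4 + 1 (b=4); 4→5: 5^(5 + 1) + 5^5 + 1 = 18751; 18751−1 = 18750

18751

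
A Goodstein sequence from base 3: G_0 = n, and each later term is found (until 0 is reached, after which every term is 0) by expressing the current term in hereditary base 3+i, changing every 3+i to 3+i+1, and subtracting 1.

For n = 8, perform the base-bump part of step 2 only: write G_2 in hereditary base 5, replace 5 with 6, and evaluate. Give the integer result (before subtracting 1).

12

step 0: 8 = 2·3 + 2; sub 4 for 3: 2·4 + 2; = 10; G_1 = 10−1 = 9
step 1: 9 = 2·4 + 1; sub 5 for 4: 2·5 + 1; = 11; G_2 = 11−1 = 10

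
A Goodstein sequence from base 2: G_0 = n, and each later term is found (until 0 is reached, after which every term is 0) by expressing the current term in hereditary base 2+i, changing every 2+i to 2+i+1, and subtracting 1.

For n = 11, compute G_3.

11 —HB2→ 2^(2 + 1) + 2 + 1 —bump→ 3^(3 + 1) + 3 + 1 = 85 —(−1)→ 84
84 —HB3→ 3^(3 + 1) + 3 —bump→ 4^(4 + 1) + 4 = 1028 —(−1)→ 1027
1027 —HB4→ 4^(4 + 1) + 3 —bump→ 5^(5 + 1) + 3 = 15628 —(−1)→ 15627
15627 —HB5→ 5^(5 + 1) + 2 —bump→ 6^(6 + 1) + 2 = 279938 —(−1)→ 279937

15627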